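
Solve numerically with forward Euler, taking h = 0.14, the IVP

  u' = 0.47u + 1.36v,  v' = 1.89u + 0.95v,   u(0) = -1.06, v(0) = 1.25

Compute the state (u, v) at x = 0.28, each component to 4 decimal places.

-0.7342, 1.0509

Euler on (u,v): u_{n+1} = u_n + h·u', v_{n+1} = v_n + h·v'.
0.000000: (-1.060000, 1.250000); f=(1.201800, -0.815900) → (-0.891748, 1.135774)
0.140000: (-0.891748, 1.135774); f=(1.125531, -0.606418) → (-0.734174, 1.050875)
(u(0.28), v(0.28)) ≈ (-0.7342, 1.0509)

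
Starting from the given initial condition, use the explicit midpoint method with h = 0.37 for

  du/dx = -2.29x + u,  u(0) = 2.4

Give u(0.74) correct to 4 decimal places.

4.2122

Midpoint: k1 = f(x_n, u_n); k2 = f(x_n + h/2, u_n + (h/2)·k1); u_{n+1} = u_n + h·k2.
x=0.000000, u=2.400000:
  k1 = f(0.000000, 2.400000) = 2.400000
  k2 = f(0.185000, 2.844000) = 2.420350
  u ← 2.400000 + 0.37·2.420350 = 3.295529
x=0.370000, u=3.295529:
  k1 = f(0.370000, 3.295529) = 2.448229
  k2 = f(0.555000, 3.748452) = 2.477502
  u ← 3.295529 + 0.37·2.477502 = 4.212205
u(0.74) ≈ 4.2122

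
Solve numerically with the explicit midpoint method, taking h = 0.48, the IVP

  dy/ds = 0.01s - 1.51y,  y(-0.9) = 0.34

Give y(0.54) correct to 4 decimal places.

0.0537

Midpoint: k1 = f(s_n, y_n); k2 = f(s_n + h/2, y_n + (h/2)·k1); y_{n+1} = y_n + h·k2.
s=-0.900000, y=0.340000:
  k1 = f(-0.900000, 0.340000) = -0.522400
  k2 = f(-0.660000, 0.214624) = -0.330682
  y ← 0.340000 + 0.48·(-0.330682) = 0.181273
s=-0.420000, y=0.181273:
  k1 = f(-0.420000, 0.181273) = -0.277922
  k2 = f(-0.180000, 0.114571) = -0.174803
  y ← 0.181273 + 0.48·(-0.174803) = 0.097367
s=0.060000, y=0.097367:
  k1 = f(0.060000, 0.097367) = -0.146424
  k2 = f(0.300000, 0.062225) = -0.090960
  y ← 0.097367 + 0.48·(-0.090960) = 0.053706
y(0.54) ≈ 0.0537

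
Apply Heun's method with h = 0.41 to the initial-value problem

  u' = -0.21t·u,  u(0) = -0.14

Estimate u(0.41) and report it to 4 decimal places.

Heun: k1 = f(t_n, u_n); k2 = f(t_n + h, u_n + h·k1); u_{n+1} = u_n + (h/2)·(k1 + k2).
t=0.000000, u=-0.140000:
  k1 = f(0.000000, -0.140000) = 0.000000
  k2 = f(0.410000, -0.140000) = 0.012054
  u ← -0.140000 + (0.41/2)·(0.000000 + 0.012054) = -0.137529
u(0.41) ≈ -0.1375

-0.1375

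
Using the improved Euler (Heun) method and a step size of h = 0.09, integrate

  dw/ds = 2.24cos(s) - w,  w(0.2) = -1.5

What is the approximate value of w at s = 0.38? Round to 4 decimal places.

-0.9013

Heun: k1 = f(s_n, w_n); k2 = f(s_n + h, w_n + h·k1); w_{n+1} = w_n + (h/2)·(k1 + k2).
s=0.200000, w=-1.500000:
  k1 = f(0.200000, -1.500000) = 3.695349
  k2 = f(0.290000, -1.167419) = 3.313885
  w ← -1.500000 + (0.09/2)·(3.695349 + 3.313885) = -1.184584
s=0.290000, w=-1.184584:
  k1 = f(0.290000, -1.184584) = 3.331051
  k2 = f(0.380000, -0.884790) = 2.964999
  w ← -1.184584 + (0.09/2)·(3.331051 + 2.964999) = -0.901262
w(0.38) ≈ -0.9013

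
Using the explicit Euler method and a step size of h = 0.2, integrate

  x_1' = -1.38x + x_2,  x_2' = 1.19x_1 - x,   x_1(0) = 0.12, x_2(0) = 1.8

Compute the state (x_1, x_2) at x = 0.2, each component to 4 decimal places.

Euler on (x_1,x_2): x_1_{n+1} = x_1_n + h·x_1', x_2_{n+1} = x_2_n + h·x_2'.
0.000000: (0.120000, 1.800000); f=(1.800000, 0.142800) → (0.480000, 1.828560)
(x_1(0.2), x_2(0.2)) ≈ (0.4800, 1.8286)

0.4800, 1.8286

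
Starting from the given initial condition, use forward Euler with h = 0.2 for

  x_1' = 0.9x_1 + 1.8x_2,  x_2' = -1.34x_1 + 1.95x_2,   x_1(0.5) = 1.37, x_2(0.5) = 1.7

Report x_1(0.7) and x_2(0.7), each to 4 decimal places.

Euler on (x_1,x_2): x_1_{n+1} = x_1_n + h·x_1', x_2_{n+1} = x_2_n + h·x_2'.
0.500000: (1.370000, 1.700000); f=(4.293000, 1.479200) → (2.228600, 1.995840)
(x_1(0.7), x_2(0.7)) ≈ (2.2286, 1.9958)

2.2286, 1.9958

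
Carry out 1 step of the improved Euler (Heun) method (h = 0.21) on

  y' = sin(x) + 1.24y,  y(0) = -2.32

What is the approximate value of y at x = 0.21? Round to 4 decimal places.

Heun: k1 = f(x_n, y_n); k2 = f(x_n + h, y_n + h·k1); y_{n+1} = y_n + (h/2)·(k1 + k2).
x=0.000000, y=-2.320000:
  k1 = f(0.000000, -2.320000) = -2.876800
  k2 = f(0.210000, -2.924128) = -3.417459
  y ← -2.320000 + (0.21/2)·(-2.876800 + (-3.417459)) = -2.980897
y(0.21) ≈ -2.9809

-2.9809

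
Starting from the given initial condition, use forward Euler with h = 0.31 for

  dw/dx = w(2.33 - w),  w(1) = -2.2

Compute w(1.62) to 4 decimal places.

Euler: w_{n+1} = w_n + h·f(x_n, w_n).
x=1.000000, w=-2.200000: f=-9.966000 → w ← -2.200000 + 0.31·(-9.966000) = -5.289460
x=1.310000, w=-5.289460: f=-40.302829 → w ← -5.289460 + 0.31·(-40.302829) = -17.783337
w(1.62) ≈ -17.7833

-17.7833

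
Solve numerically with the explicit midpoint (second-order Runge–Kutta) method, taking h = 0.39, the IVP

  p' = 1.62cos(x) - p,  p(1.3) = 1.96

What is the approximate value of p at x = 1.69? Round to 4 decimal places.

Midpoint: k1 = f(x_n, p_n); k2 = f(x_n + h/2, p_n + (h/2)·k1); p_{n+1} = p_n + h·k2.
x=1.300000, p=1.960000:
  k1 = f(1.300000, 1.960000) = -1.526652
  k2 = f(1.495000, 1.662303) = -1.539630
  p ← 1.960000 + 0.39·(-1.539630) = 1.359544
p(1.69) ≈ 1.3595

1.3595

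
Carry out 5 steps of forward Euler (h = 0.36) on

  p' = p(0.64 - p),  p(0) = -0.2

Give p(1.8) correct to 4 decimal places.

Euler: p_{n+1} = p_n + h·f(s_n, p_n).
s=0.000000, p=-0.200000: f=-0.168000 → p ← -0.200000 + 0.36·(-0.168000) = -0.260480
s=0.360000, p=-0.260480: f=-0.234557 → p ← -0.260480 + 0.36·(-0.234557) = -0.344921
s=0.720000, p=-0.344921: f=-0.339719 → p ← -0.344921 + 0.36·(-0.339719) = -0.467219
s=1.080000, p=-0.467219: f=-0.517315 → p ← -0.467219 + 0.36·(-0.517315) = -0.653453
s=1.440000, p=-0.653453: f=-0.845210 → p ← -0.653453 + 0.36·(-0.845210) = -0.957728
p(1.8) ≈ -0.9577

-0.9577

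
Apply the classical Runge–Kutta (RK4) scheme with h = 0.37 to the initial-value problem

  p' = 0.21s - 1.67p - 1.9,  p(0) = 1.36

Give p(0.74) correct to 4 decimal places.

-0.3704

RK4: k1 = f(s_n, p_n); k2 = f(s_n + h/2, p_n + (h/2)·k1); k3 = f(s_n + h/2, p_n + (h/2)·k2); k4 = f(s_n + h, p_n + h·k3); p_{n+1} = p_n + (h/6)·(k1 + 2k2 + 2k3 + k4).
s=0.000000, p=1.360000:
  k1 = f(0.000000, 1.360000) = -4.171200
  k2 = f(0.185000, 0.588328) = -2.843658
  k3 = f(0.185000, 0.833923) = -3.253802
  k4 = f(0.370000, 0.156093) = -2.082976
  p ← 1.360000 + (0.37/6)·(k1 + 2k2 + 2k3 + k4) = 0.222306
s=0.370000, p=0.222306:
  k1 = f(0.370000, 0.222306) = -2.193551
  k2 = f(0.555000, -0.183501) = -1.477003
  k3 = f(0.555000, -0.050940) = -1.698381
  k4 = f(0.740000, -0.406095) = -1.066421
  p ← 0.222306 + (0.37/6)·(k1 + 2k2 + 2k3 + k4) = -0.370356
p(0.74) ≈ -0.3704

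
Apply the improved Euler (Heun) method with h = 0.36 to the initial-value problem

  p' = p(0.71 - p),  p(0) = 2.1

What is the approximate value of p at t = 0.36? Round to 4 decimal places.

1.5105

Heun: k1 = f(t_n, p_n); k2 = f(t_n + h, p_n + h·k1); p_{n+1} = p_n + (h/2)·(k1 + k2).
t=0.000000, p=2.100000:
  k1 = f(0.000000, 2.100000) = -2.919000
  k2 = f(0.360000, 1.049160) = -0.355833
  p ← 2.100000 + (0.36/2)·(-2.919000 + (-0.355833)) = 1.510530
p(0.36) ≈ 1.5105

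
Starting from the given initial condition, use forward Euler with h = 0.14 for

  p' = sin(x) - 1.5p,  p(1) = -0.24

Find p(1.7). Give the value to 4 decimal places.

Euler: p_{n+1} = p_n + h·f(x_n, p_n).
x=1.000000, p=-0.240000: f=1.201471 → p ← -0.240000 + 0.14·1.201471 = -0.071794
x=1.140000, p=-0.071794: f=1.016325 → p ← -0.071794 + 0.14·1.016325 = 0.070491
x=1.280000, p=0.070491: f=0.852279 → p ← 0.070491 + 0.14·0.852279 = 0.189810
x=1.420000, p=0.189810: f=0.703936 → p ← 0.189810 + 0.14·0.703936 = 0.288361
x=1.560000, p=0.288361: f=0.567400 → p ← 0.288361 + 0.14·0.567400 = 0.367797
p(1.7) ≈ 0.3678

0.3678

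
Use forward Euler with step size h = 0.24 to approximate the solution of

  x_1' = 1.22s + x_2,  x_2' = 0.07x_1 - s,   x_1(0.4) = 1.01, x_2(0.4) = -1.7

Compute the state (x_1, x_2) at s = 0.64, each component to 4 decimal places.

0.7191, -1.7790

Euler on (x_1,x_2): x_1_{n+1} = x_1_n + h·x_1', x_2_{n+1} = x_2_n + h·x_2'.
0.400000: (1.010000, -1.700000); f=(-1.212000, -0.329300) → (0.719120, -1.779032)
(x_1(0.64), x_2(0.64)) ≈ (0.7191, -1.7790)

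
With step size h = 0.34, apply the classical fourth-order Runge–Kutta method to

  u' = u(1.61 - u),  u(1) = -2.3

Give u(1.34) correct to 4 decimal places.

RK4: k1 = f(t_n, u_n); k2 = f(t_n + h/2, u_n + (h/2)·k1); k3 = f(t_n + h/2, u_n + (h/2)·k2); k4 = f(t_n + h, u_n + h·k3); u_{n+1} = u_n + (h/6)·(k1 + 2k2 + 2k3 + k4).
t=1.000000, u=-2.300000:
  k1 = f(1.000000, -2.300000) = -8.993000
  k2 = f(1.170000, -3.828810) = -20.824170
  k3 = f(1.170000, -5.840109) = -43.509448
  k4 = f(1.340000, -17.093212) = -319.697974
  u ← -2.300000 + (0.34/6)·(k1 + 2k2 + 2k3 + k4) = -28.216965
u(1.34) ≈ -28.2170

-28.2170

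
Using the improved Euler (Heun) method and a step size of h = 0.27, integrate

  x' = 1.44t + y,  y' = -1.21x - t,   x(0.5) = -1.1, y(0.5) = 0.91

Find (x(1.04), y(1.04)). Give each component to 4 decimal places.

Heun on (x,y): k1 = f(t_n, state_n); k2 = f(t_n + h, state_n + h·k1); state_{n+1} = state_n + (h/2)·(k1 + k2).
0.500000: (-1.100000, 0.910000)
  k1 = (1.630000, 0.831000)
  predictor → (-0.659900, 1.134370)
  k2 = (2.243170, 0.028479)
  → (-0.577122, 1.026030)
0.770000: (-0.577122, 1.026030)
  k1 = (2.134830, -0.071682)
  predictor → (-0.000718, 1.006675)
  k2 = (2.504275, -1.039131)
  → (0.049157, 0.876070)
(x(1.04), y(1.04)) ≈ (0.0492, 0.8761)

0.0492, 0.8761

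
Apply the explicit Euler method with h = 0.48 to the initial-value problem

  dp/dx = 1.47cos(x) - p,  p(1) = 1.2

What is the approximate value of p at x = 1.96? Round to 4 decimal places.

Euler: p_{n+1} = p_n + h·f(x_n, p_n).
x=1.000000, p=1.200000: f=-0.405756 → p ← 1.200000 + 0.48·(-0.405756) = 1.005237
x=1.480000, p=1.005237: f=-0.871950 → p ← 1.005237 + 0.48·(-0.871950) = 0.586701
p(1.96) ≈ 0.5867

0.5867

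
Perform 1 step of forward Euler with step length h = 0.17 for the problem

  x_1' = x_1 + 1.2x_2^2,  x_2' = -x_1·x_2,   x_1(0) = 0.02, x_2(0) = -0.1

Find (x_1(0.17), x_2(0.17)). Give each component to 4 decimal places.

Euler on (x_1,x_2): x_1_{n+1} = x_1_n + h·x_1', x_2_{n+1} = x_2_n + h·x_2'.
0.000000: (0.020000, -0.100000); f=(0.032000, 0.002000) → (0.025440, -0.099660)
(x_1(0.17), x_2(0.17)) ≈ (0.0254, -0.0997)

0.0254, -0.0997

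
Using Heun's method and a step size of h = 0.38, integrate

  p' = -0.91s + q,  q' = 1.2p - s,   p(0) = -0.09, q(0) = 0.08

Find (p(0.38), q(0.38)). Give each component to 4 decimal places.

Heun on (p,q): k1 = f(s_n, state_n); k2 = f(s_n + h, state_n + h·k1); state_{n+1} = state_n + (h/2)·(k1 + k2).
0.000000: (-0.090000, 0.080000)
  k1 = (0.080000, -0.108000)
  predictor → (-0.059600, 0.038960)
  k2 = (-0.306840, -0.451520)
  → (-0.133100, -0.026309)
(p(0.38), q(0.38)) ≈ (-0.1331, -0.0263)

-0.1331, -0.0263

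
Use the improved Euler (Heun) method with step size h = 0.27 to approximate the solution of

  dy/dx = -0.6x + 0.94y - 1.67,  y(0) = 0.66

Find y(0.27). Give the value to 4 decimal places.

0.3188

Heun: k1 = f(x_n, y_n); k2 = f(x_n + h, y_n + h·k1); y_{n+1} = y_n + (h/2)·(k1 + k2).
x=0.000000, y=0.660000:
  k1 = f(0.000000, 0.660000) = -1.049600
  k2 = f(0.270000, 0.376608) = -1.477988
  y ← 0.660000 + (0.27/2)·(-1.049600 + (-1.477988)) = 0.318776
y(0.27) ≈ 0.3188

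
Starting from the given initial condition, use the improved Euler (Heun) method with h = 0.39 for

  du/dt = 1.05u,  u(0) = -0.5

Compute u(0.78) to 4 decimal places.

-1.1150

Heun: k1 = f(t_n, u_n); k2 = f(t_n + h, u_n + h·k1); u_{n+1} = u_n + (h/2)·(k1 + k2).
t=0.000000, u=-0.500000:
  k1 = f(0.000000, -0.500000) = -0.525000
  k2 = f(0.390000, -0.704750) = -0.739988
  u ← -0.500000 + (0.39/2)·(-0.525000 + (-0.739988)) = -0.746673
t=0.390000, u=-0.746673:
  k1 = f(0.390000, -0.746673) = -0.784006
  k2 = f(0.780000, -1.052435) = -1.105057
  u ← -0.746673 + (0.39/2)·(-0.784006 + (-1.105057)) = -1.115040
u(0.78) ≈ -1.1150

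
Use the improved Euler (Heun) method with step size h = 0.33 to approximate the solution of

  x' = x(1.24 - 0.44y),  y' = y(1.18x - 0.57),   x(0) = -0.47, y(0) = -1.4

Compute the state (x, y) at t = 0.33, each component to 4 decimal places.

Heun on (x,y): k1 = f(t_n, state_n); k2 = f(t_n + h, state_n + h·k1); state_{n+1} = state_n + (h/2)·(k1 + k2).
0.000000: (-0.470000, -1.400000)
  k1 = (-0.872320, 1.574440)
  predictor → (-0.757866, -0.880435)
  k2 = (-1.233344, 1.289204)
  → (-0.817435, -0.927499)
(x(0.33), y(0.33)) ≈ (-0.8174, -0.9275)

-0.8174, -0.9275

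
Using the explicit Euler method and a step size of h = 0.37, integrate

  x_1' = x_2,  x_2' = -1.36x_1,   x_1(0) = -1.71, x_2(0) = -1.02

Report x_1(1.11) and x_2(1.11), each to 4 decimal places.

Euler on (x_1,x_2): x_1_{n+1} = x_1_n + h·x_1', x_2_{n+1} = x_2_n + h·x_2'.
0.000000: (-1.710000, -1.020000); f=(-1.020000, 2.325600) → (-2.087400, -0.159528)
0.370000: (-2.087400, -0.159528); f=(-0.159528, 2.838864) → (-2.146425, 0.890852)
0.740000: (-2.146425, 0.890852); f=(0.890852, 2.919138) → (-1.816810, 1.970933)
(x_1(1.11), x_2(1.11)) ≈ (-1.8168, 1.9709)

-1.8168, 1.9709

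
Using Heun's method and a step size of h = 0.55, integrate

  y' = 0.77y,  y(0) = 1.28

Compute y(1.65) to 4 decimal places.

Heun: k1 = f(x_n, y_n); k2 = f(x_n + h, y_n + h·k1); y_{n+1} = y_n + (h/2)·(k1 + k2).
x=0.000000, y=1.280000:
  k1 = f(0.000000, 1.280000) = 0.985600
  k2 = f(0.550000, 1.822080) = 1.403002
  y ← 1.280000 + (0.55/2)·(0.985600 + 1.403002) = 1.936865
x=0.550000, y=1.936865:
  k1 = f(0.550000, 1.936865) = 1.491386
  k2 = f(1.100000, 2.757128) = 2.122989
  y ← 1.936865 + (0.55/2)·(1.491386 + 2.122989) = 2.930819
x=1.100000, y=2.930819:
  k1 = f(1.100000, 2.930819) = 2.256730
  k2 = f(1.650000, 4.172020) = 3.212456
  y ← 2.930819 + (0.55/2)·(2.256730 + 3.212456) = 4.434845
y(1.65) ≈ 4.4348

4.4348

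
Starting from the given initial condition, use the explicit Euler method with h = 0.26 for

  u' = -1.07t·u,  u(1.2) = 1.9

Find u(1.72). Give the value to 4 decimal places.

0.7516

Euler: u_{n+1} = u_n + h·f(t_n, u_n).
t=1.200000, u=1.900000: f=-2.439600 → u ← 1.900000 + 0.26·(-2.439600) = 1.265704
t=1.460000, u=1.265704: f=-1.977283 → u ← 1.265704 + 0.26·(-1.977283) = 0.751610
u(1.72) ≈ 0.7516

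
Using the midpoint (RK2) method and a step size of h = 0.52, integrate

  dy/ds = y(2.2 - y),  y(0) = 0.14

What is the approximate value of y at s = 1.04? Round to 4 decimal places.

0.8250

Midpoint: k1 = f(s_n, y_n); k2 = f(s_n + h/2, y_n + (h/2)·k1); y_{n+1} = y_n + h·k2.
s=0.000000, y=0.140000:
  k1 = f(0.000000, 0.140000) = 0.288400
  k2 = f(0.260000, 0.214984) = 0.426747
  y ← 0.140000 + 0.52·0.426747 = 0.361908
s=0.520000, y=0.361908:
  k1 = f(0.520000, 0.361908) = 0.665221
  k2 = f(0.780000, 0.534866) = 0.890623
  y ← 0.361908 + 0.52·0.890623 = 0.825032
y(1.04) ≈ 0.8250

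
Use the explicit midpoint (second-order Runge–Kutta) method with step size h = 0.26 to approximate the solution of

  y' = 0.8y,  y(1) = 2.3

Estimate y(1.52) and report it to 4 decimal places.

Midpoint: k1 = f(s_n, y_n); k2 = f(s_n + h/2, y_n + (h/2)·k1); y_{n+1} = y_n + h·k2.
s=1.000000, y=2.300000:
  k1 = f(1.000000, 2.300000) = 1.840000
  k2 = f(1.130000, 2.539200) = 2.031360
  y ← 2.300000 + 0.26·2.031360 = 2.828154
s=1.260000, y=2.828154:
  k1 = f(1.260000, 2.828154) = 2.262523
  k2 = f(1.390000, 3.122282) = 2.497825
  y ← 2.828154 + 0.26·2.497825 = 3.477588
y(1.52) ≈ 3.4776

3.4776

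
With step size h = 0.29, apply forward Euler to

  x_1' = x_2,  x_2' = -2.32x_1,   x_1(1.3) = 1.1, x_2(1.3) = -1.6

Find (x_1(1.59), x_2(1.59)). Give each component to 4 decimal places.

Euler on (x_1,x_2): x_1_{n+1} = x_1_n + h·x_1', x_2_{n+1} = x_2_n + h·x_2'.
1.300000: (1.100000, -1.600000); f=(-1.600000, -2.552000) → (0.636000, -2.340080)
(x_1(1.59), x_2(1.59)) ≈ (0.6360, -2.3401)

0.6360, -2.3401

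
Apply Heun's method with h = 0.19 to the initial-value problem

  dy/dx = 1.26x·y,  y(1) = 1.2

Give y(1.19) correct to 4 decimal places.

1.5555

Heun: k1 = f(x_n, y_n); k2 = f(x_n + h, y_n + h·k1); y_{n+1} = y_n + (h/2)·(k1 + k2).
x=1.000000, y=1.200000:
  k1 = f(1.000000, 1.200000) = 1.512000
  k2 = f(1.190000, 1.487280) = 2.230028
  y ← 1.200000 + (0.19/2)·(1.512000 + 2.230028) = 1.555493
y(1.19) ≈ 1.5555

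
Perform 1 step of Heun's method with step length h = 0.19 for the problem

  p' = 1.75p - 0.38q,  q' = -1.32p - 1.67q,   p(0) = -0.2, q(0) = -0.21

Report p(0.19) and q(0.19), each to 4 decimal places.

-0.2641, -0.1053

Heun on (p,q): k1 = f(t_n, state_n); k2 = f(t_n + h, state_n + h·k1); state_{n+1} = state_n + (h/2)·(k1 + k2).
0.000000: (-0.200000, -0.210000)
  k1 = (-0.270200, 0.614700)
  predictor → (-0.251338, -0.093207)
  k2 = (-0.404423, 0.487422)
  → (-0.264089, -0.105298)
(p(0.19), q(0.19)) ≈ (-0.2641, -0.1053)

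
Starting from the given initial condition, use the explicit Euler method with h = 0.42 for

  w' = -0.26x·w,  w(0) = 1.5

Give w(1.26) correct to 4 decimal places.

1.2999

Euler: w_{n+1} = w_n + h·f(x_n, w_n).
x=0.000000, w=1.500000: f=0.000000 → w ← 1.500000 + 0.42·0.000000 = 1.500000
x=0.420000, w=1.500000: f=-0.163800 → w ← 1.500000 + 0.42·(-0.163800) = 1.431204
x=0.840000, w=1.431204: f=-0.312575 → w ← 1.431204 + 0.42·(-0.312575) = 1.299923
w(1.26) ≈ 1.2999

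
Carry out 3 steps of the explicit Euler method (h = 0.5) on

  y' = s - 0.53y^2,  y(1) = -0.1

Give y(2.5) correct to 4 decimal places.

Euler: y_{n+1} = y_n + h·f(s_n, y_n).
s=1.000000, y=-0.100000: f=0.994700 → y ← -0.100000 + 0.5·0.994700 = 0.397350
s=1.500000, y=0.397350: f=1.416320 → y ← 0.397350 + 0.5·1.416320 = 1.105510
s=2.000000, y=1.105510: f=1.352259 → y ← 1.105510 + 0.5·1.352259 = 1.781640
y(2.5) ≈ 1.7816

1.7816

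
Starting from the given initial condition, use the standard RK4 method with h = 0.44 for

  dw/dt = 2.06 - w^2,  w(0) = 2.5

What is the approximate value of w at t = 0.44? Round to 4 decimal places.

RK4: k1 = f(t_n, w_n); k2 = f(t_n + h/2, w_n + (h/2)·k1); k3 = f(t_n + h/2, w_n + (h/2)·k2); k4 = f(t_n + h, w_n + h·k3); w_{n+1} = w_n + (h/6)·(k1 + 2k2 + 2k3 + k4).
t=0.000000, w=2.500000:
  k1 = f(0.000000, 2.500000) = -4.190000
  k2 = f(0.220000, 1.578200) = -0.430715
  k3 = f(0.220000, 2.405243) = -3.725192
  k4 = f(0.440000, 0.860915) = 1.318825
  w ← 2.500000 + (0.44/6)·(k1 + 2k2 + 2k3 + k4) = 1.679914
w(0.44) ≈ 1.6799

1.6799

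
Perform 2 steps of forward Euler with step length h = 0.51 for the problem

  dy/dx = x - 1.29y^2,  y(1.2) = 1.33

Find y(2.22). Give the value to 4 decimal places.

Euler: y_{n+1} = y_n + h·f(x_n, y_n).
x=1.200000, y=1.330000: f=-1.081881 → y ← 1.330000 + 0.51·(-1.081881) = 0.778241
x=1.710000, y=0.778241: f=0.928700 → y ← 0.778241 + 0.51·0.928700 = 1.251878
y(2.22) ≈ 1.2519

1.2519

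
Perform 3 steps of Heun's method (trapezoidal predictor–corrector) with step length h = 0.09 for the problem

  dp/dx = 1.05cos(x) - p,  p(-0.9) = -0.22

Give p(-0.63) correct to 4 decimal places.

0.0116

Heun: k1 = f(x_n, p_n); k2 = f(x_n + h, p_n + h·k1); p_{n+1} = p_n + (h/2)·(k1 + k2).
x=-0.900000, p=-0.220000:
  k1 = f(-0.900000, -0.220000) = 0.872690
  k2 = f(-0.810000, -0.141458) = 0.865431
  p ← -0.220000 + (0.09/2)·(0.872690 + 0.865431) = -0.141785
x=-0.810000, p=-0.141785:
  k1 = f(-0.810000, -0.141785) = 0.865758
  k2 = f(-0.720000, -0.063866) = 0.853262
  p ← -0.141785 + (0.09/2)·(0.865758 + 0.853262) = -0.064429
x=-0.720000, p=-0.064429:
  k1 = f(-0.720000, -0.064429) = 0.853825
  k2 = f(-0.630000, 0.012416) = 0.836013
  p ← -0.064429 + (0.09/2)·(0.853825 + 0.836013) = 0.011614
p(-0.63) ≈ 0.0116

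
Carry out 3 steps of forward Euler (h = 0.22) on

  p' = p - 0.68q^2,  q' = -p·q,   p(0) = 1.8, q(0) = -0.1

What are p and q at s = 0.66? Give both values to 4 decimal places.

3.2655, -0.0128

Euler on (p,q): p_{n+1} = p_n + h·p', q_{n+1} = q_n + h·q'.
0.000000: (1.800000, -0.100000); f=(1.793200, 0.180000) → (2.194504, -0.060400)
0.220000: (2.194504, -0.060400); f=(2.192023, 0.132548) → (2.676749, -0.031239)
0.440000: (2.676749, -0.031239); f=(2.676086, 0.083620) → (3.265488, -0.012843)
(p(0.66), q(0.66)) ≈ (3.2655, -0.0128)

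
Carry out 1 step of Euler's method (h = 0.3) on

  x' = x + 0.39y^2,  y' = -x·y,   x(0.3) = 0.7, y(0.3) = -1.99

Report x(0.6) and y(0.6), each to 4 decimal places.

Euler on (x,y): x_{n+1} = x_n + h·x', y_{n+1} = y_n + h·y'.
0.300000: (0.700000, -1.990000); f=(2.244439, 1.393000) → (1.373332, -1.572100)
(x(0.6), y(0.6)) ≈ (1.3733, -1.5721)

1.3733, -1.5721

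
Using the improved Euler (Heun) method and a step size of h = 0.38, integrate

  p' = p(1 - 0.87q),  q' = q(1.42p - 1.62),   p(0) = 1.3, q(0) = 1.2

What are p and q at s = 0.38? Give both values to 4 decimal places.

Heun on (p,q): k1 = f(s_n, state_n); k2 = f(s_n + h, state_n + h·k1); state_{n+1} = state_n + (h/2)·(k1 + k2).
0.000000: (1.300000, 1.200000)
  k1 = (-0.057200, 0.271200)
  predictor → (1.278264, 1.303056)
  k2 = (-0.170851, 0.254272)
  → (1.256670, 1.299840)
(p(0.38), q(0.38)) ≈ (1.2567, 1.2998)

1.2567, 1.2998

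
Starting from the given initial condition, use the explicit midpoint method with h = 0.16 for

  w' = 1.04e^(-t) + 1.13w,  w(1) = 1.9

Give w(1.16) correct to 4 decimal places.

2.3366

Midpoint: k1 = f(t_n, w_n); k2 = f(t_n + h/2, w_n + (h/2)·k1); w_{n+1} = w_n + h·k2.
t=1.000000, w=1.900000:
  k1 = f(1.000000, 1.900000) = 2.529595
  k2 = f(1.080000, 2.102368) = 2.728855
  w ← 1.900000 + 0.16·2.728855 = 2.336617
w(1.16) ≈ 2.3366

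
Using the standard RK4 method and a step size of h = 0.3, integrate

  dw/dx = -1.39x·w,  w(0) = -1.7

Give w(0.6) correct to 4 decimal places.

-1.3237

RK4: k1 = f(x_n, w_n); k2 = f(x_n + h/2, w_n + (h/2)·k1); k3 = f(x_n + h/2, w_n + (h/2)·k2); k4 = f(x_n + h, w_n + h·k3); w_{n+1} = w_n + (h/6)·(k1 + 2k2 + 2k3 + k4).
x=0.000000, w=-1.700000:
  k1 = f(0.000000, -1.700000) = 0.000000
  k2 = f(0.150000, -1.700000) = 0.354450
  k3 = f(0.150000, -1.646832) = 0.343365
  k4 = f(0.300000, -1.596991) = 0.665945
  w ← -1.700000 + (0.3/6)·(k1 + 2k2 + 2k3 + k4) = -1.596921
x=0.300000, w=-1.596921:
  k1 = f(0.300000, -1.596921) = 0.665916
  k2 = f(0.450000, -1.497034) = 0.936395
  k3 = f(0.450000, -1.456462) = 0.911017
  k4 = f(0.600000, -1.323616) = 1.103896
  w ← -1.596921 + (0.3/6)·(k1 + 2k2 + 2k3 + k4) = -1.323690
w(0.6) ≈ -1.3237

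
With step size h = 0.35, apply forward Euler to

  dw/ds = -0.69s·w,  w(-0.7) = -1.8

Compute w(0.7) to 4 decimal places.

Euler: w_{n+1} = w_n + h·f(s_n, w_n).
s=-0.700000, w=-1.800000: f=-0.869400 → w ← -1.800000 + 0.35·(-0.869400) = -2.104290
s=-0.350000, w=-2.104290: f=-0.508186 → w ← -2.104290 + 0.35·(-0.508186) = -2.282155
s=0.000000, w=-2.282155: f=0.000000 → w ← -2.282155 + 0.35·0.000000 = -2.282155
s=0.350000, w=-2.282155: f=0.551140 → w ← -2.282155 + 0.35·0.551140 = -2.089256
w(0.7) ≈ -2.0893

-2.0893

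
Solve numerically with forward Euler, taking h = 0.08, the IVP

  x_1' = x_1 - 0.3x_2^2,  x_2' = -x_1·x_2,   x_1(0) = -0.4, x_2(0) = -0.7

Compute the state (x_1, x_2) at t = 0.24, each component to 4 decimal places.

Euler on (x_1,x_2): x_1_{n+1} = x_1_n + h·x_1', x_2_{n+1} = x_2_n + h·x_2'.
0.000000: (-0.400000, -0.700000); f=(-0.547000, -0.280000) → (-0.443760, -0.722400)
0.080000: (-0.443760, -0.722400); f=(-0.600319, -0.320572) → (-0.491785, -0.748046)
0.160000: (-0.491785, -0.748046); f=(-0.659657, -0.367878) → (-0.544558, -0.777476)
(x_1(0.24), x_2(0.24)) ≈ (-0.5446, -0.7775)

-0.5446, -0.7775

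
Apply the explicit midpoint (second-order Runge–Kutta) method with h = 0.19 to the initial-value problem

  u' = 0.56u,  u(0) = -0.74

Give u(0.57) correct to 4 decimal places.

Midpoint: k1 = f(x_n, u_n); k2 = f(x_n + h/2, u_n + (h/2)·k1); u_{n+1} = u_n + h·k2.
x=0.000000, u=-0.740000:
  k1 = f(0.000000, -0.740000) = -0.414400
  k2 = f(0.095000, -0.779368) = -0.436446
  u ← -0.740000 + 0.19·(-0.436446) = -0.822925
x=0.190000, u=-0.822925:
  k1 = f(0.190000, -0.822925) = -0.460838
  k2 = f(0.285000, -0.866704) = -0.485354
  u ← -0.822925 + 0.19·(-0.485354) = -0.915142
x=0.380000, u=-0.915142:
  k1 = f(0.380000, -0.915142) = -0.512480
  k2 = f(0.475000, -0.963828) = -0.539743
  u ← -0.915142 + 0.19·(-0.539743) = -1.017693
u(0.57) ≈ -1.0177

-1.0177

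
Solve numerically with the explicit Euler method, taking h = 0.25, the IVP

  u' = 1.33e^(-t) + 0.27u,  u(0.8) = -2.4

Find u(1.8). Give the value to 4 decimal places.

-2.6350

Euler: u_{n+1} = u_n + h·f(t_n, u_n).
t=0.800000, u=-2.400000: f=-0.050392 → u ← -2.400000 + 0.25·(-0.050392) = -2.412598
t=1.050000, u=-2.412598: f=-0.185984 → u ← -2.412598 + 0.25·(-0.185984) = -2.459094
t=1.300000, u=-2.459094: f=-0.301488 → u ← -2.459094 + 0.25·(-0.301488) = -2.534466
t=1.550000, u=-2.534466: f=-0.402016 → u ← -2.534466 + 0.25·(-0.402016) = -2.634970
u(1.8) ≈ -2.6350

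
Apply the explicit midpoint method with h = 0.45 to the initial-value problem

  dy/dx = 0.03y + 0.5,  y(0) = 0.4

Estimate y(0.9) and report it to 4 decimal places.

Midpoint: k1 = f(x_n, y_n); k2 = f(x_n + h/2, y_n + (h/2)·k1); y_{n+1} = y_n + h·k2.
x=0.000000, y=0.400000:
  k1 = f(0.000000, 0.400000) = 0.512000
  k2 = f(0.225000, 0.515200) = 0.515456
  y ← 0.400000 + 0.45·0.515456 = 0.631955
x=0.450000, y=0.631955:
  k1 = f(0.450000, 0.631955) = 0.518959
  k2 = f(0.675000, 0.748721) = 0.522462
  y ← 0.631955 + 0.45·0.522462 = 0.867063
y(0.9) ≈ 0.8671

0.8671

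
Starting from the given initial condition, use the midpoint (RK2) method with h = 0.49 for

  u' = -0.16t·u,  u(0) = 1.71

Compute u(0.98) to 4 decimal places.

1.5824

Midpoint: k1 = f(t_n, u_n); k2 = f(t_n + h/2, u_n + (h/2)·k1); u_{n+1} = u_n + h·k2.
t=0.000000, u=1.710000:
  k1 = f(0.000000, 1.710000) = 0.000000
  k2 = f(0.245000, 1.710000) = -0.067032
  u ← 1.710000 + 0.49·(-0.067032) = 1.677154
t=0.490000, u=1.677154:
  k1 = f(0.490000, 1.677154) = -0.131489
  k2 = f(0.735000, 1.644940) = -0.193445
  u ← 1.677154 + 0.49·(-0.193445) = 1.582366
u(0.98) ≈ 1.5824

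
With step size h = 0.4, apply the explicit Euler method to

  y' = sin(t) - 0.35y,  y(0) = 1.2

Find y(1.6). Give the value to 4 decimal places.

Euler: y_{n+1} = y_n + h·f(t_n, y_n).
t=0.000000, y=1.200000: f=-0.420000 → y ← 1.200000 + 0.4·(-0.420000) = 1.032000
t=0.400000, y=1.032000: f=0.028218 → y ← 1.032000 + 0.4·0.028218 = 1.043287
t=0.800000, y=1.043287: f=0.352206 → y ← 1.043287 + 0.4·0.352206 = 1.184170
t=1.200000, y=1.184170: f=0.517580 → y ← 1.184170 + 0.4·0.517580 = 1.391201
y(1.6) ≈ 1.3912

1.3912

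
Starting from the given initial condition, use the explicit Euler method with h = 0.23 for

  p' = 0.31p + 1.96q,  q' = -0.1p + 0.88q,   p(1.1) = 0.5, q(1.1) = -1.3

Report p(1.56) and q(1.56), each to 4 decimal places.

-0.7638, -1.8922

Euler on (p,q): p_{n+1} = p_n + h·p', q_{n+1} = q_n + h·q'.
1.100000: (0.500000, -1.300000); f=(-2.393000, -1.194000) → (-0.050390, -1.574620)
1.330000: (-0.050390, -1.574620); f=(-3.101876, -1.380627) → (-0.763822, -1.892164)
(p(1.56), q(1.56)) ≈ (-0.7638, -1.8922)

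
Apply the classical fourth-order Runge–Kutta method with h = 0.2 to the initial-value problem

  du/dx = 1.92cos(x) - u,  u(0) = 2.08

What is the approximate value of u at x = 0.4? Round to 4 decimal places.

2.0088

RK4: k1 = f(x_n, u_n); k2 = f(x_n + h/2, u_n + (h/2)·k1); k3 = f(x_n + h/2, u_n + (h/2)·k2); k4 = f(x_n + h, u_n + h·k3); u_{n+1} = u_n + (h/6)·(k1 + 2k2 + 2k3 + k4).
x=0.000000, u=2.080000:
  k1 = f(0.000000, 2.080000) = -0.160000
  k2 = f(0.100000, 2.064000) = -0.153592
  k3 = f(0.100000, 2.064641) = -0.154233
  k4 = f(0.200000, 2.049153) = -0.167426
  u ← 2.080000 + (0.2/6)·(k1 + 2k2 + 2k3 + k4) = 2.048564
x=0.200000, u=2.048564:
  k1 = f(0.200000, 2.048564) = -0.166836
  k2 = f(0.300000, 2.031881) = -0.197634
  k3 = f(0.300000, 2.028801) = -0.194555
  k4 = f(0.400000, 2.009653) = -0.241216
  u ← 2.048564 + (0.2/6)·(k1 + 2k2 + 2k3 + k4) = 2.008816
u(0.4) ≈ 2.0088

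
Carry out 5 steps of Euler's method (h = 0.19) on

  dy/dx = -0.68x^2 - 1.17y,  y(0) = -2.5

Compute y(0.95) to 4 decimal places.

Euler: y_{n+1} = y_n + h·f(x_n, y_n).
x=0.000000, y=-2.500000: f=2.925000 → y ← -2.500000 + 0.19·2.925000 = -1.944250
x=0.190000, y=-1.944250: f=2.250225 → y ← -1.944250 + 0.19·2.250225 = -1.516707
x=0.380000, y=-1.516707: f=1.676356 → y ← -1.516707 + 0.19·1.676356 = -1.198200
x=0.570000, y=-1.198200: f=1.180962 → y ← -1.198200 + 0.19·1.180962 = -0.973817
x=0.760000, y=-0.973817: f=0.746598 → y ← -0.973817 + 0.19·0.746598 = -0.831963
y(0.95) ≈ -0.8320

-0.8320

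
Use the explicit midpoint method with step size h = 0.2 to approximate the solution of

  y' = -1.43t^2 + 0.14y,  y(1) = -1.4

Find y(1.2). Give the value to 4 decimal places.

-1.7898

Midpoint: k1 = f(t_n, y_n); k2 = f(t_n + h/2, y_n + (h/2)·k1); y_{n+1} = y_n + h·k2.
t=1.000000, y=-1.400000:
  k1 = f(1.000000, -1.400000) = -1.626000
  k2 = f(1.100000, -1.562600) = -1.949064
  y ← -1.400000 + 0.2·(-1.949064) = -1.789813
y(1.2) ≈ -1.7898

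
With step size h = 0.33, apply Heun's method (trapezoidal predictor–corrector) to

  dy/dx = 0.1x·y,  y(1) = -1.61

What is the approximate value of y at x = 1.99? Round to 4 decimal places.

-1.8666

Heun: k1 = f(x_n, y_n); k2 = f(x_n + h, y_n + h·k1); y_{n+1} = y_n + (h/2)·(k1 + k2).
x=1.000000, y=-1.610000:
  k1 = f(1.000000, -1.610000) = -0.161000
  k2 = f(1.330000, -1.663130) = -0.221196
  y ← -1.610000 + (0.33/2)·(-0.161000 + (-0.221196)) = -1.673062
x=1.330000, y=-1.673062:
  k1 = f(1.330000, -1.673062) = -0.222517
  k2 = f(1.660000, -1.746493) = -0.289918
  y ← -1.673062 + (0.33/2)·(-0.222517 + (-0.289918)) = -1.757614
x=1.660000, y=-1.757614:
  k1 = f(1.660000, -1.757614) = -0.291764
  k2 = f(1.990000, -1.853896) = -0.368925
  y ← -1.757614 + (0.33/2)·(-0.291764 + (-0.368925)) = -1.866628
y(1.99) ≈ -1.8666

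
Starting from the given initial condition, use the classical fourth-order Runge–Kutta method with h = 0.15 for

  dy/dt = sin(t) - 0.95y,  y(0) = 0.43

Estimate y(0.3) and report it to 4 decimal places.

0.3641

RK4: k1 = f(t_n, y_n); k2 = f(t_n + h/2, y_n + (h/2)·k1); k3 = f(t_n + h/2, y_n + (h/2)·k2); k4 = f(t_n + h, y_n + h·k3); y_{n+1} = y_n + (h/6)·(k1 + 2k2 + 2k3 + k4).
t=0.000000, y=0.430000:
  k1 = f(0.000000, 0.430000) = -0.408500
  k2 = f(0.075000, 0.399363) = -0.304465
  k3 = f(0.075000, 0.407165) = -0.311877
  k4 = f(0.150000, 0.383218) = -0.214619
  y ← 0.430000 + (0.15/6)·(k1 + 2k2 + 2k3 + k4) = 0.383605
t=0.150000, y=0.383605:
  k1 = f(0.150000, 0.383605) = -0.214987
  k2 = f(0.225000, 0.367481) = -0.126001
  k3 = f(0.225000, 0.374155) = -0.132341
  k4 = f(0.300000, 0.363754) = -0.050046
  y ← 0.383605 + (0.15/6)·(k1 + 2k2 + 2k3 + k4) = 0.364062
y(0.3) ≈ 0.3641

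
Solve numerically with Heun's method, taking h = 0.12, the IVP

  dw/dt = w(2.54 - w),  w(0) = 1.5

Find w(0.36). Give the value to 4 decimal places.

Heun: k1 = f(t_n, w_n); k2 = f(t_n + h, w_n + h·k1); w_{n+1} = w_n + (h/2)·(k1 + k2).
t=0.000000, w=1.500000:
  k1 = f(0.000000, 1.500000) = 1.560000
  k2 = f(0.120000, 1.687200) = 1.438844
  w ← 1.500000 + (0.12/2)·(1.560000 + 1.438844) = 1.679931
t=0.120000, w=1.679931:
  k1 = f(0.120000, 1.679931) = 1.444857
  k2 = f(0.240000, 1.853313) = 1.272645
  w ← 1.679931 + (0.12/2)·(1.444857 + 1.272645) = 1.842981
t=0.240000, w=1.842981:
  k1 = f(0.240000, 1.842981) = 1.284593
  k2 = f(0.360000, 1.997132) = 1.084179
  w ← 1.842981 + (0.12/2)·(1.284593 + 1.084179) = 1.985107
w(0.36) ≈ 1.9851

1.9851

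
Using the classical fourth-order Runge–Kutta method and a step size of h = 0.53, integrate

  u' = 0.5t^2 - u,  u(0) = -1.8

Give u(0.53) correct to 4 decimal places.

-1.0381

RK4: k1 = f(t_n, u_n); k2 = f(t_n + h/2, u_n + (h/2)·k1); k3 = f(t_n + h/2, u_n + (h/2)·k2); k4 = f(t_n + h, u_n + h·k3); u_{n+1} = u_n + (h/6)·(k1 + 2k2 + 2k3 + k4).
t=0.000000, u=-1.800000:
  k1 = f(0.000000, -1.800000) = 1.800000
  k2 = f(0.265000, -1.323000) = 1.358113
  k3 = f(0.265000, -1.440100) = 1.475213
  k4 = f(0.530000, -1.018137) = 1.158587
  u ← -1.800000 + (0.53/6)·(k1 + 2k2 + 2k3 + k4) = -1.038104
u(0.53) ≈ -1.0381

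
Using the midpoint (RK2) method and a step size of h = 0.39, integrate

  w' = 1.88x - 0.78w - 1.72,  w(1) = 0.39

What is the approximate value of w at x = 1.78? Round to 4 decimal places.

0.7985

Midpoint: k1 = f(x_n, w_n); k2 = f(x_n + h/2, w_n + (h/2)·k1); w_{n+1} = w_n + h·k2.
x=1.000000, w=0.390000:
  k1 = f(1.000000, 0.390000) = -0.144200
  k2 = f(1.195000, 0.361881) = 0.244333
  w ← 0.390000 + 0.39·0.244333 = 0.485290
x=1.390000, w=0.485290:
  k1 = f(1.390000, 0.485290) = 0.514674
  k2 = f(1.585000, 0.585651) = 0.802992
  w ← 0.485290 + 0.39·0.802992 = 0.798457
w(1.78) ≈ 0.7985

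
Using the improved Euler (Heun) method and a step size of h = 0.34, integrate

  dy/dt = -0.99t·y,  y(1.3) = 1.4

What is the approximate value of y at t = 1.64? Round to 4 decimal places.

0.8764

Heun: k1 = f(t_n, y_n); k2 = f(t_n + h, y_n + h·k1); y_{n+1} = y_n + (h/2)·(k1 + k2).
t=1.300000, y=1.400000:
  k1 = f(1.300000, 1.400000) = -1.801800
  k2 = f(1.640000, 0.787388) = -1.278403
  y ← 1.400000 + (0.34/2)·(-1.801800 + (-1.278403)) = 0.876365
y(1.64) ≈ 0.8764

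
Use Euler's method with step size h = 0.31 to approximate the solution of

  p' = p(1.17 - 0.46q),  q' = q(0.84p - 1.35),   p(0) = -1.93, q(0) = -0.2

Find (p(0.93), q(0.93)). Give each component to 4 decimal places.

Euler on (p,q): p_{n+1} = p_n + h·p', q_{n+1} = q_n + h·q'.
0.000000: (-1.930000, -0.200000); f=(-2.435660, 0.594240) → (-2.685055, -0.015786)
0.310000: (-2.685055, -0.015786); f=(-3.161011, 0.056914) → (-3.664968, 0.001858)
0.620000: (-3.664968, 0.001858); f=(-4.284881, -0.008227) → (-4.993281, -0.000693)
(p(0.93), q(0.93)) ≈ (-4.9933, -0.0007)

-4.9933, -0.0007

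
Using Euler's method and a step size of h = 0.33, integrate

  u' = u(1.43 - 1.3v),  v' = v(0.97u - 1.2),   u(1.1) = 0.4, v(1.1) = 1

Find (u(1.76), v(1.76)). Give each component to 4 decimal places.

0.4830, 0.5399

Euler on (u,v): u_{n+1} = u_n + h·u', v_{n+1} = v_n + h·v'.
1.100000: (0.400000, 1.000000); f=(0.052000, -0.812000) → (0.417160, 0.732040)
1.430000: (0.417160, 0.732040); f=(0.199548, -0.582232) → (0.483011, 0.539904)
(u(1.76), v(1.76)) ≈ (0.4830, 0.5399)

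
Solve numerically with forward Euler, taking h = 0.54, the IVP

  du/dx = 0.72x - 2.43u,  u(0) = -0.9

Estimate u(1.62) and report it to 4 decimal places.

0.3817

Euler: u_{n+1} = u_n + h·f(x_n, u_n).
x=0.000000, u=-0.900000: f=2.187000 → u ← -0.900000 + 0.54·2.187000 = 0.280980
x=0.540000, u=0.280980: f=-0.293981 → u ← 0.280980 + 0.54·(-0.293981) = 0.122230
x=1.080000, u=0.122230: f=0.480581 → u ← 0.122230 + 0.54·0.480581 = 0.381744
u(1.62) ≈ 0.3817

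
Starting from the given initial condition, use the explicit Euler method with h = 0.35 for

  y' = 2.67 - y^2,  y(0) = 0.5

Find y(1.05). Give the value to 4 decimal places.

Euler: y_{n+1} = y_n + h·f(s_n, y_n).
s=0.000000, y=0.500000: f=2.420000 → y ← 0.500000 + 0.35·2.420000 = 1.347000
s=0.350000, y=1.347000: f=0.855591 → y ← 1.347000 + 0.35·0.855591 = 1.646457
s=0.700000, y=1.646457: f=-0.040820 → y ← 1.646457 + 0.35·(-0.040820) = 1.632170
y(1.05) ≈ 1.6322

1.6322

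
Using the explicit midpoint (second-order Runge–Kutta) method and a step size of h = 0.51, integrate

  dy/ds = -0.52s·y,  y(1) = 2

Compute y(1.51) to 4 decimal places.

Midpoint: k1 = f(s_n, y_n); k2 = f(s_n + h/2, y_n + (h/2)·k1); y_{n+1} = y_n + h·k2.
s=1.000000, y=2.000000:
  k1 = f(1.000000, 2.000000) = -1.040000
  k2 = f(1.255000, 1.734800) = -1.132130
  y ← 2.000000 + 0.51·(-1.132130) = 1.422613
y(1.51) ≈ 1.4226

1.4226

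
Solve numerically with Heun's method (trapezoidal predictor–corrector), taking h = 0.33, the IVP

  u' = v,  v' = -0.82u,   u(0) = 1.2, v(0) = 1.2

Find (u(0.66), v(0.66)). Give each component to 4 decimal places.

1.7447, 0.3676

Heun on (u,v): k1 = f(t_n, state_n); k2 = f(t_n + h, state_n + h·k1); state_{n+1} = state_n + (h/2)·(k1 + k2).
0.000000: (1.200000, 1.200000)
  k1 = (1.200000, -0.984000)
  predictor → (1.596000, 0.875280)
  k2 = (0.875280, -1.308720)
  → (1.542421, 0.821701)
0.330000: (1.542421, 0.821701)
  k1 = (0.821701, -1.264785)
  predictor → (1.813583, 0.404322)
  k2 = (0.404322, -1.487138)
  → (1.744715, 0.367634)
(u(0.66), v(0.66)) ≈ (1.7447, 0.3676)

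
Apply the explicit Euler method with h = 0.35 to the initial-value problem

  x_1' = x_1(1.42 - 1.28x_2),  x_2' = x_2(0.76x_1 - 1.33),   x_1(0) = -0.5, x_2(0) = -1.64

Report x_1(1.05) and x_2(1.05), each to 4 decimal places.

Euler on (x_1,x_2): x_1_{n+1} = x_1_n + h·x_1', x_2_{n+1} = x_2_n + h·x_2'.
0.000000: (-0.500000, -1.640000); f=(-1.759600, 2.804400) → (-1.115860, -0.658460)
0.350000: (-1.115860, -0.658460); f=(-2.525000, 1.434161) → (-1.999610, -0.156504)
0.700000: (-1.999610, -0.156504); f=(-3.240017, 0.445989) → (-3.133616, -0.000407)
(x_1(1.05), x_2(1.05)) ≈ (-3.1336, -0.0004)

-3.1336, -0.0004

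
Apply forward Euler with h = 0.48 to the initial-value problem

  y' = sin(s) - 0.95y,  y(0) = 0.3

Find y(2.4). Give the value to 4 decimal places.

Euler: y_{n+1} = y_n + h·f(s_n, y_n).
s=0.000000, y=0.300000: f=-0.285000 → y ← 0.300000 + 0.48·(-0.285000) = 0.163200
s=0.480000, y=0.163200: f=0.306739 → y ← 0.163200 + 0.48·0.306739 = 0.310435
s=0.960000, y=0.310435: f=0.524279 → y ← 0.310435 + 0.48·0.524279 = 0.562088
s=1.440000, y=0.562088: f=0.457474 → y ← 0.562088 + 0.48·0.457474 = 0.781676
s=1.920000, y=0.781676: f=0.197053 → y ← 0.781676 + 0.48·0.197053 = 0.876262
y(2.4) ≈ 0.8763

0.8763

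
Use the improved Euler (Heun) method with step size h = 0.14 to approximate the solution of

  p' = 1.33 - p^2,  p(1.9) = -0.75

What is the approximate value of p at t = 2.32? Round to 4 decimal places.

Heun: k1 = f(t_n, p_n); k2 = f(t_n + h, p_n + h·k1); p_{n+1} = p_n + (h/2)·(k1 + k2).
t=1.900000, p=-0.750000:
  k1 = f(1.900000, -0.750000) = 0.767500
  k2 = f(2.040000, -0.642550) = 0.917129
  p ← -0.750000 + (0.14/2)·(0.767500 + 0.917129) = -0.632076
t=2.040000, p=-0.632076:
  k1 = f(2.040000, -0.632076) = 0.930480
  k2 = f(2.180000, -0.501809) = 1.078188
  p ← -0.632076 + (0.14/2)·(0.930480 + 1.078188) = -0.491469
t=2.180000, p=-0.491469:
  k1 = f(2.180000, -0.491469) = 1.088458
  k2 = f(2.320000, -0.339085) = 1.215021
  p ← -0.491469 + (0.14/2)·(1.088458 + 1.215021) = -0.330226
p(2.32) ≈ -0.3302

-0.3302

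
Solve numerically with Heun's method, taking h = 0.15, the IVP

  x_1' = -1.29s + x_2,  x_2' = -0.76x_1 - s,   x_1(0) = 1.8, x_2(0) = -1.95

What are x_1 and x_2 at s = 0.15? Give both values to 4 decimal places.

Heun on (x_1,x_2): k1 = f(s_n, state_n); k2 = f(s_n + h, state_n + h·k1); state_{n+1} = state_n + (h/2)·(k1 + k2).
0.000000: (1.800000, -1.950000)
  k1 = (-1.950000, -1.368000)
  predictor → (1.507500, -2.155200)
  k2 = (-2.348700, -1.295700)
  → (1.477598, -2.149777)
(x_1(0.15), x_2(0.15)) ≈ (1.4776, -2.1498)

1.4776, -2.1498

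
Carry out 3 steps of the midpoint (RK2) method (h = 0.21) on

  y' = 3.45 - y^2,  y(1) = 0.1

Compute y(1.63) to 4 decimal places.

1.5397

Midpoint: k1 = f(s_n, y_n); k2 = f(s_n + h/2, y_n + (h/2)·k1); y_{n+1} = y_n + h·k2.
s=1.000000, y=0.100000:
  k1 = f(1.000000, 0.100000) = 3.440000
  k2 = f(1.105000, 0.461200) = 3.237295
  y ← 0.100000 + 0.21·3.237295 = 0.779832
s=1.210000, y=0.779832:
  k1 = f(1.210000, 0.779832) = 2.841862
  k2 = f(1.315000, 1.078227) = 2.287426
  y ← 0.779832 + 0.21·2.287426 = 1.260191
s=1.420000, y=1.260191:
  k1 = f(1.420000, 1.260191) = 1.861918
  k2 = f(1.525000, 1.455693) = 1.330959
  y ← 1.260191 + 0.21·1.330959 = 1.539693
y(1.63) ≈ 1.5397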